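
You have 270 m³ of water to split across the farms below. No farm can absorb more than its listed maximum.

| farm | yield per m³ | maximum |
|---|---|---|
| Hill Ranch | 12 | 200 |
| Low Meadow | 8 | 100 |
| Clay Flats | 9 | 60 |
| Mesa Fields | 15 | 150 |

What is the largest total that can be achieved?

3690

Rank by yield per m³: Mesa Fields 15 > Hill Ranch 12 > Clay Flats 9 > Low Meadow 8.
Give Mesa Fields 150 to hit its cap of 150 ; 120 left.
Hill Ranch has room for 200 but only 120 remain, so it gets 120.
Total = 12×120 + 15×150 = 3690.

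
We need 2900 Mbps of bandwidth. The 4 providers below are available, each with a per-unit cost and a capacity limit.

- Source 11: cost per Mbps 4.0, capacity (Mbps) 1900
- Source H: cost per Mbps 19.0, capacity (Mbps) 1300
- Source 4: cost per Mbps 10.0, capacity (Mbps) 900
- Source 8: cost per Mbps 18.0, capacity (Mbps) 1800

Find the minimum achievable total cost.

18400

Fill from the cheapest provider first.
Source 11 (4.0): use full 1900 — 1000 Mbps to go.
Source 4 (10.0): use full 900 — 100 Mbps to go.
Take 100 from Source 8 at 18.0 to finish.
Source H: unused.
Cost = 1900×4.0 + 900×10.0 + 100×18.0 = 18400.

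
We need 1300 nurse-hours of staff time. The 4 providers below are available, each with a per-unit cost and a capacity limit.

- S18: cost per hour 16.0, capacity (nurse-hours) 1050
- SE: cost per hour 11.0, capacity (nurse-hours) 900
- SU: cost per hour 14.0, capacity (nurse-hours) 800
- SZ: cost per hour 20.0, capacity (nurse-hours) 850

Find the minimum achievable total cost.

15500

Fill from the cheapest provider first.
SE (11.0): use full 900 ; 400 nurse-hours to go.
SU at 14.0: take 400 of its 800 ; requirement met.
S18, SZ: unused.
Cost = 900×11.0 + 400×14.0 = 15500.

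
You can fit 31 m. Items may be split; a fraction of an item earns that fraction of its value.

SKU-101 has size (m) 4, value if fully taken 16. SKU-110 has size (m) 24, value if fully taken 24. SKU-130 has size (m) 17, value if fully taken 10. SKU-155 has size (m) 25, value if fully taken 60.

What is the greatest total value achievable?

Rank by value-to-size ratio: SKU-101 16/4≈4, SKU-155 60/25≈2.4, SKU-110 24/24≈1, SKU-130 10/17≈0.588.
Take all of SKU-101 (4 m, value 16) — 27 m left.
All 25 m of SKU-155 fit (value 60) — 2 remain.
Only 2 m remain; take 2/24 of SKU-110 for value 24×2/24 = 2.
Total value = 78.

78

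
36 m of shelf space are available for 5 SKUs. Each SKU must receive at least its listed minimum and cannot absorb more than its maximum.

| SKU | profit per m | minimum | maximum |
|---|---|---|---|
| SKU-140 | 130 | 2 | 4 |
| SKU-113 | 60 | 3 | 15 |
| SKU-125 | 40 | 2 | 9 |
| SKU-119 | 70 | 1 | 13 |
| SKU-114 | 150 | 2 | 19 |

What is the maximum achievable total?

Meeting every minimum uses 2+3+2+1+2 = 10 m, leaving 26.
Rank by profit per m: SKU-114 150 > SKU-140 130 > SKU-119 70 > SKU-113 60 > SKU-125 40.
SKU-114: +17 to 19 (cap) — 9 left.
SKU-140 takes 2 more to reach its cap of 4 — 7 left.
SKU-119 has room for 12 more but only 7 remain, so it gets 8.
Total = 130×4 + 60×3 + 40×2 + 70×8 + 150×19 = 4190.

4190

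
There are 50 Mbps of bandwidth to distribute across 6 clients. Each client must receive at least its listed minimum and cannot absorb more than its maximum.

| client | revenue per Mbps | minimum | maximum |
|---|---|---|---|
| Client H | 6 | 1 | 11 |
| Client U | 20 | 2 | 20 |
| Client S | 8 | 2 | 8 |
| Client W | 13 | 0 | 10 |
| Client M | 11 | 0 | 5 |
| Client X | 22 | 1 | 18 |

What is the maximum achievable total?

Meeting every minimum uses 1+2+2+0+0+1 = 6 Mbps, leaving 44.
Rank by revenue per Mbps: Client X 22 > Client U 20 > Client W 13 > Client M 11 > Client S 8 > Client H 6.
Client X: +17 to 18 (cap) → 27 left.
Client U takes 18 more to reach its cap of 20 → 9 left.
Client W: +9 (room for 10) → 9. Pool exhausted.
Total = 6×1 + 20×20 + 8×2 + 13×9 + 22×18 = 935.

935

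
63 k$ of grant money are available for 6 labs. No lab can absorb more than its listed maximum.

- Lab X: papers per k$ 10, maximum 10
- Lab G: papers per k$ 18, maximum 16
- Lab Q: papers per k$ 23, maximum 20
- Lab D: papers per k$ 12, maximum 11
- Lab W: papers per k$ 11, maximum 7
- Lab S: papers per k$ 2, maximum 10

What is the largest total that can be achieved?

1047

Highest papers per k$ first: Lab Q 23 > Lab G 18 > Lab D 12 > Lab W 11 > Lab X 10 > Lab S 2.
Give Lab Q 20 to hit its cap of 20 ; 43 left.
Lab G: +16 to 16 (cap) ; 27 left.
Give Lab D 11 to hit its cap of 11 ; 16 left.
Lab W: +7 to 7 (cap) ; 9 left.
Lab X has room for 10 but only 9 remain, so it gets 9.
Total = 10×9 + 18×16 + 23×20 + 12×11 + 11×7 = 1047.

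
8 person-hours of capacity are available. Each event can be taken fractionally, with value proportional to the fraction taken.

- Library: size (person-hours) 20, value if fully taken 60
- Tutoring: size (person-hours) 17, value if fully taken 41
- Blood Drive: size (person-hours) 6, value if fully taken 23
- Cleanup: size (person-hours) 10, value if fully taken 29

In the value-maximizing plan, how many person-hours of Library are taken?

Rank by value-to-size ratio: Blood Drive 23/6≈3.83, Library 60/20≈3, Cleanup 29/10≈2.9, Tutoring 41/17≈2.41.
All 6 person-hours of Blood Drive fit (value 23) ; 2 remain.
2 person-hours left: a 2/20 share of Library gives 60×2/20 = 6.

2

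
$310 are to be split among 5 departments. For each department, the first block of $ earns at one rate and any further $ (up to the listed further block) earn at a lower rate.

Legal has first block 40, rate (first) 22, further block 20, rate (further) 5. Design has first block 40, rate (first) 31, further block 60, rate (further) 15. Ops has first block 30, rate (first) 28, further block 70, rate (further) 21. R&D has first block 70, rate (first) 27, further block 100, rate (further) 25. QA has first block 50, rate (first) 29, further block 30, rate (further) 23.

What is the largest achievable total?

Order all 10 blocks by rate: Design/T1 31 > QA/T1 29 > Ops/T1 28 > R&D/T1 27 > R&D/T2 25 > QA/T2 23 > Legal/T1 22 > Ops/T2 21 > Design/T2 15 > Legal/T2 5.
Design/T1 (31): +40 → 270 left.
Fill QA T1 block (50 at 29) → 220 left.
Ops/T1 (28): +30 → 190 left.
R&D/T1 (27): +70 → 120 left.
Fill R&D T2 block (100 at 25) → 20 left.
QA/T2: +20 of 30 at 23; pool empty.
Total = 31×40 + 29×50 + 28×30 + 27×70 + 25×100 + 23×20 = 8380.

8380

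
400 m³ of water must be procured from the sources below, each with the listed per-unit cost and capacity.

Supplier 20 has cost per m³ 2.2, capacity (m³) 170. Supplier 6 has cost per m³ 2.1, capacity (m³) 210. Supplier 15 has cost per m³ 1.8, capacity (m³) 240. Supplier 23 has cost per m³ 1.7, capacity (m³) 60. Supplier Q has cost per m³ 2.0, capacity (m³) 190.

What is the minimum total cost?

734

Use sources in increasing cost order.
Supplier 23 (1.7): use full 60 → 340 m³ to go.
Supplier 15 at 1.8: take all 240 m³ → 100 still needed.
Take 100 from Supplier Q at 2.0 to finish.
Supplier 6, Supplier 20: unused.
Cost = 60×1.7 + 240×1.8 + 100×2.0 = 734.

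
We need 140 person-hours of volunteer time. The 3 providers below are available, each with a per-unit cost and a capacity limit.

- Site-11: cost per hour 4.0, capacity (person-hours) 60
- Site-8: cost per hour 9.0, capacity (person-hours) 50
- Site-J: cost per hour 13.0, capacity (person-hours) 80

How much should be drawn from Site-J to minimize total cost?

Fill from the cheapest provider first.
Take 60 from Site-11 at 4.0 → need 80 more.
Site-8 at 9.0: take all 50 person-hours → 30 still needed.
Site-J at 13.0: take 30 of its 80 → requirement met.

30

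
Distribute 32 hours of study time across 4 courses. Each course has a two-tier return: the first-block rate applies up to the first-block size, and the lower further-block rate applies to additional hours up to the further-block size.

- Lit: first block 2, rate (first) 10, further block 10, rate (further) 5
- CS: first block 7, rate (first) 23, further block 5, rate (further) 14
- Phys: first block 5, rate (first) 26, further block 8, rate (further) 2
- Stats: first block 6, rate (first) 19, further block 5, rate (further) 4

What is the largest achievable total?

Order all 8 blocks by rate: Phys/T1 26 > CS/T1 23 > Stats/T1 19 > CS/T2 14 > Lit/T1 10 > Lit/T2 5 > Stats/T2 4 > Phys/T2 2.
Fill Phys T1 block (5 at 26) → 27 left.
CS/T1 (23): +7 → 20 left.
Fill Stats T1 block (6 at 19) → 14 left.
CS/T2 (14): +5 → 9 left.
Lit/T1 (10): +2 → 7 left.
Lit/T2: +7 of 10 at 5; pool empty.
Total = 26×5 + 23×7 + 19×6 + 14×5 + 10×2 + 5×7 = 530.

530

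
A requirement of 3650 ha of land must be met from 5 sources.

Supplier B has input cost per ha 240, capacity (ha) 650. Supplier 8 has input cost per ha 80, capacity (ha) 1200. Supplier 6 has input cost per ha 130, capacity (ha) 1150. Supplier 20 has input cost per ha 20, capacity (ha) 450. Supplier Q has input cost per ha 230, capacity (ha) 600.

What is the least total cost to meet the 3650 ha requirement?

Fill from the cheapest source first.
Take 450 from Supplier 20 at 20 — need 3200 more.
Supplier 8 (80): use full 1200 — 2000 ha to go.
Take 1150 from Supplier 6 at 130 — need 850 more.
Supplier Q (230): use full 600 — 250 ha to go.
Supplier B at 240: take 250 of its 650 — requirement met.
Cost = 450×20 + 1200×80 + 1150×130 + 600×230 + 250×240 = 452500.

452500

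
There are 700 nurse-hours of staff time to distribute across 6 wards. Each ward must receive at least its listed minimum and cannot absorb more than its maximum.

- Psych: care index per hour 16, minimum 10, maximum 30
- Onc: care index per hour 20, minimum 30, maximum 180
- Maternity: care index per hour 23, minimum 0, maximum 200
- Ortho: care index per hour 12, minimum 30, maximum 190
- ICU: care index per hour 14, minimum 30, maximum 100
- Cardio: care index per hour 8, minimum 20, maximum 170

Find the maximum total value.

12280

Meeting every minimum uses 10+30+0+30+30+20 = 120 nurse-hours, leaving 580.
Rank by care index per hour: Maternity 23 > Onc 20 > Psych 16 > ICU 14 > Ortho 12 > Cardio 8.
Give Maternity 200 more to hit its cap of 200 — 380 left.
Give Onc 150 more to hit its cap of 180 — 230 left.
Give Psych 20 more to hit its cap of 30 — 210 left.
Give ICU 70 more to hit its cap of 100 — 140 left.
Ortho has room for 160 more but only 140 remain, so it gets 170.
Total = 16×30 + 20×180 + 23×200 + 12×170 + 14×100 + 8×20 = 12280.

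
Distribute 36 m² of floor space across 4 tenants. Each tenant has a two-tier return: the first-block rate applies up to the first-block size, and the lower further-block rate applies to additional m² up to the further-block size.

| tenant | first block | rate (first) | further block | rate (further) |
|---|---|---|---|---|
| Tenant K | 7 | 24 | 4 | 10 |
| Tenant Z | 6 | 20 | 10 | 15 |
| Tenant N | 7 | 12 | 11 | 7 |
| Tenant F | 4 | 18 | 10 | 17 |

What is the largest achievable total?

665

Rank every tier by rate: Tenant K/first 24 > Tenant Z/first 20 > Tenant F/first 18 > Tenant F/second 17 > Tenant Z/second 15 > Tenant N/first 12 > Tenant K/second 10 > Tenant N/second 7.
Tenant K first at 24: fill all 7 — 29 left.
Tenant Z/first (20): +6 — 23 left.
Fill Tenant F first block (4 at 18) — 19 left.
Tenant F/second (17): +10 — 9 left.
9 remain; put them into Tenant Z second at 15.
Total = 24×7 + 20×6 + 18×4 + 17×10 + 15×9 = 665.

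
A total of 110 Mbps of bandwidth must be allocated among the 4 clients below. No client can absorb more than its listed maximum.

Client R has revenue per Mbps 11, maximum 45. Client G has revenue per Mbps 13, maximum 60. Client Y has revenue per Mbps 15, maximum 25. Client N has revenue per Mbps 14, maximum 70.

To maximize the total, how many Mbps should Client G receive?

Rank by revenue per Mbps: Client Y 15 > Client N 14 > Client G 13 > Client R 11.
Give Client Y 25 to hit its cap of 25 ; 85 left.
Client N: +70 to 70 (cap) ; 15 left.
Client G: +15 (room for 60) → 15. Pool exhausted.

15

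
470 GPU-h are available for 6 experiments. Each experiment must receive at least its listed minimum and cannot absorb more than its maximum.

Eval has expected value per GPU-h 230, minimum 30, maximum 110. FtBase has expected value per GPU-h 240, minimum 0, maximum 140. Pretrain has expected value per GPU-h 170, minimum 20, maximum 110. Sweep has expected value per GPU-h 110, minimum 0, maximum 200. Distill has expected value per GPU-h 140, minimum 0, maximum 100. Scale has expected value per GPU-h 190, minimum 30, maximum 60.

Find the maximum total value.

Meeting every minimum uses 30+0+20+0+0+30 = 80 GPU-h, leaving 390.
Highest expected value per GPU-h first: FtBase 240 > Eval 230 > Scale 190 > Pretrain 170 > Distill 140 > Sweep 110.
Give FtBase 140 more to hit its cap of 140 → 250 left.
Eval: +80 to 110 (cap) → 170 left.
Give Scale 30 more to hit its cap of 60 → 140 left.
Pretrain: +90 to 110 (cap) → 50 left.
Distill: +50 (room for 100) → 50. Pool exhausted.
Total = 230×110 + 240×140 + 170×110 + 140×50 + 190×60 = 96000.

96000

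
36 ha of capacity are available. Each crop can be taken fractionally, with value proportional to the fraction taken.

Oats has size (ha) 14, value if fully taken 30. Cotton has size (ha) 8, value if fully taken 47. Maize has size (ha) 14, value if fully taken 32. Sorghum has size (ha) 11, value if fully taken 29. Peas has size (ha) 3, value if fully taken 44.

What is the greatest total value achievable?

Rank by value-to-size ratio: Peas 44/3≈14.7, Cotton 47/8≈5.88, Sorghum 29/11≈2.64, Maize 32/14≈2.29, Oats 30/14≈2.14.
Peas: take in full, 3 ha for value 44 ; 33 left.
Take all of Cotton (8 ha, value 47) ; 25 ha left.
Sorghum: take in full, 11 ha for value 29 ; 14 left.
Maize: take in full, 14 ha for value 32 ; 0 left.
Total value = 152.

152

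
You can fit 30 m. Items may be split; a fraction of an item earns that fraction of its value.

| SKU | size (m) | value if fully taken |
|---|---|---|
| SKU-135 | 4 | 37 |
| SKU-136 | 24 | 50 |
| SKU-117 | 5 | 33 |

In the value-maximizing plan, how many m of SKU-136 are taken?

21

Best value per unit of size first: SKU-135 37/4≈9.25, SKU-117 33/5≈6.6, SKU-136 50/24≈2.08.
All 4 m of SKU-135 fit (value 37) → 26 remain.
All 5 m of SKU-117 fit (value 33) → 21 remain.
Only 21 m remain; take 21/24 of SKU-136 for value 50×21/24 = 43.75.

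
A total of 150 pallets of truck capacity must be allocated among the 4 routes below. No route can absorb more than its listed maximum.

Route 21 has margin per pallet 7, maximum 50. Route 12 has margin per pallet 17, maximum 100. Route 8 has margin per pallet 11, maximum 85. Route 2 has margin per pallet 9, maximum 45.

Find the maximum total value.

Rank by margin per pallet: Route 12 17 > Route 8 11 > Route 2 9 > Route 21 7.
Route 12: +100 to 100 (cap) ; 50 left.
Route 8 has room for 85 but only 50 remain, so it gets 50.
Total = 17×100 + 11×50 = 2250.

2250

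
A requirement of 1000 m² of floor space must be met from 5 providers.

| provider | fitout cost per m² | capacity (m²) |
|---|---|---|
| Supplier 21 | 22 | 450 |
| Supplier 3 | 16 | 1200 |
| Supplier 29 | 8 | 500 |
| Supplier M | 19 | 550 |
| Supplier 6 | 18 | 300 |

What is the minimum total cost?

12000

Use providers in increasing cost order.
Supplier 29 at 8: take all 500 m² ; 500 still needed.
Supplier 3 (16): take the remaining 500 ; done.
Supplier 6, Supplier M, Supplier 21: unused.
Cost = 500×8 + 500×16 = 12000.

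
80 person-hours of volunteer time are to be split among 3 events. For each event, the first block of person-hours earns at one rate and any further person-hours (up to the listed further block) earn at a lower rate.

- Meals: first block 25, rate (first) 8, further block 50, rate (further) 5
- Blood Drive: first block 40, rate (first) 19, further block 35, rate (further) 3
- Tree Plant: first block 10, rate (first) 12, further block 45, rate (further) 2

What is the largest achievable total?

Rank every tier by rate: Blood Drive/tier1 19 > Tree Plant/tier1 12 > Meals/tier1 8 > Meals/tier2 5 > Blood Drive/tier2 3 > Tree Plant/tier2 2.
Blood Drive/tier1 (19): +40 ; 40 left.
Fill Tree Plant tier1 block (10 at 12) ; 30 left.
Fill Meals tier1 block (25 at 8) ; 5 left.
Meals/tier2: +5 of 50 at 5; pool empty.
Total = 19×40 + 12×10 + 8×25 + 5×5 = 1105.

1105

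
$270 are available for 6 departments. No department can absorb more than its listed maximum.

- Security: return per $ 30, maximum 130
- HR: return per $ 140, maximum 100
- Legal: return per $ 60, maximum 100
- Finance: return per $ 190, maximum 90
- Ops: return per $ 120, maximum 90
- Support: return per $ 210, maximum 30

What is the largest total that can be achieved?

Highest return per $ first: Support 210 > Finance 190 > HR 140 > Ops 120 > Legal 60 > Security 30.
Give Support 30 to hit its cap of 30 — 240 left.
Finance: +90 to 90 (cap) — 150 left.
HR: +100 to 100 (cap) — 50 left.
Ops has room for 90 but only 50 remain, so it gets 50.
Total = 140×100 + 190×90 + 120×50 + 210×30 = 43400.

43400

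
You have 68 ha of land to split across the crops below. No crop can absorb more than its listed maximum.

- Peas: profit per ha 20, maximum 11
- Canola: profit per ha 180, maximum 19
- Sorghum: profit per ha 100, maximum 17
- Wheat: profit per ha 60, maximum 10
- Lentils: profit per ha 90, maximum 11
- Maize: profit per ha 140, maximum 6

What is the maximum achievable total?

7650

Order the crops by profit per ha: Canola 180 > Maize 140 > Sorghum 100 > Lentils 90 > Wheat 60 > Peas 20.
Canola takes 19 to reach its cap of 19 ; 49 left.
Maize takes 6 to reach its cap of 6 ; 43 left.
Give Sorghum 17 to hit its cap of 17 ; 26 left.
Give Lentils 11 to hit its cap of 11 ; 15 left.
Give Wheat 10 to hit its cap of 10 ; 5 left.
Peas has room for 11 but only 5 remain, so it gets 5.
Total = 20×5 + 180×19 + 100×17 + 60×10 + 90×11 + 140×6 = 7650.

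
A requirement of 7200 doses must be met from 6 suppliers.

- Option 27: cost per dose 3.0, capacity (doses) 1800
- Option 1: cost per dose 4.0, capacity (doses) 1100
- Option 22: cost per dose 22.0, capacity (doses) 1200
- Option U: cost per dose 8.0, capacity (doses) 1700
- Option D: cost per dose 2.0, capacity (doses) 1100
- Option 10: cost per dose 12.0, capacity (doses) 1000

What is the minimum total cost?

48600

Fill from the cheapest supplier first.
Take 1100 from Option D at 2.0 → need 6100 more.
Take 1800 from Option 27 at 3.0 → need 4300 more.
Option 1 (4.0): use full 1100 → 3200 doses to go.
Option U (8.0): use full 1700 → 1500 doses to go.
Take 1000 from Option 10 at 12.0 → need 500 more.
Take 500 from Option 22 at 22.0 to finish.
Cost = 1100×2.0 + 1800×3.0 + 1100×4.0 + 1700×8.0 + 1000×12.0 + 500×22.0 = 48600.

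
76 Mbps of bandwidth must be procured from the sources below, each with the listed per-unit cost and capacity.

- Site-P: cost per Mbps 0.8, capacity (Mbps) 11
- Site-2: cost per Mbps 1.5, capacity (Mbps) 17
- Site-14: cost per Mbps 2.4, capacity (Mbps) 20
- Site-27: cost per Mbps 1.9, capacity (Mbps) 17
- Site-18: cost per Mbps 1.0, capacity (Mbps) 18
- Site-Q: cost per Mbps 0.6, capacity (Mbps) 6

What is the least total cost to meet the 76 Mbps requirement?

Cheapest first:
Site-Q at 0.6: take all 6 Mbps — 70 still needed.
Site-P at 0.8: take all 11 Mbps — 59 still needed.
Site-18 (1.0): use full 18 — 41 Mbps to go.
Site-2 at 1.5: take all 17 Mbps — 24 still needed.
Take 17 from Site-27 at 1.9 — need 7 more.
Site-14 at 2.4: take 7 of its 20 — requirement met.
Cost = 6×0.6 + 11×0.8 + 18×1.0 + 17×1.5 + 17×1.9 + 7×2.4 = 105.

105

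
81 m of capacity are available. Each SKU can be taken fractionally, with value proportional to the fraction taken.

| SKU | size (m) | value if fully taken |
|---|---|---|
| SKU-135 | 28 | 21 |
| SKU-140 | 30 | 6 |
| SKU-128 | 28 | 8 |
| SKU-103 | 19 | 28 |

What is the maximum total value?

Sort by value density: SKU-103 28/19≈1.47, SKU-135 21/28≈0.75, SKU-128 8/28≈0.286, SKU-140 6/30≈0.2.
All 19 m of SKU-103 fit (value 28) → 62 remain.
SKU-135: take in full, 28 m for value 21 → 34 left.
SKU-128: take in full, 28 m for value 8 → 6 left.
Only 6 m remain; take 6/30 of SKU-140 for value 6×6/30 = 1.2.
Total value = 58.2.

58.2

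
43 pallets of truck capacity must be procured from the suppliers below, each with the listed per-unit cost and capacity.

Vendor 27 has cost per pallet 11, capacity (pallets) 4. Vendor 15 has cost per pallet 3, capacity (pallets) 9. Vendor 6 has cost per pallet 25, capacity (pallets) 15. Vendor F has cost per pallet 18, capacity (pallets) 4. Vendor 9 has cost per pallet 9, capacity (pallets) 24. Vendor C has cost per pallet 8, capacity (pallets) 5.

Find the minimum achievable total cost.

Cheapest first:
Vendor 15 at 3: take all 9 pallets — 34 still needed.
Vendor C at 8: take all 5 pallets — 29 still needed.
Vendor 9 at 9: take all 24 pallets — 5 still needed.
Take 4 from Vendor 27 at 11 — need 1 more.
Vendor F (18): take the remaining 1 — done.
Vendor 6: unused.
Cost = 9×3 + 5×8 + 24×9 + 4×11 + 1×18 = 345.

345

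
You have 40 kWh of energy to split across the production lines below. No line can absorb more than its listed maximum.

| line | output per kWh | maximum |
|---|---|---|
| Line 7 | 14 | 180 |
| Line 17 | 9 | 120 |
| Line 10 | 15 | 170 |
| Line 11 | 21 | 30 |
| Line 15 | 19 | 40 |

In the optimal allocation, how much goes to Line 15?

10

Order the production lines by output per kWh: Line 11 21 > Line 15 19 > Line 10 15 > Line 7 14 > Line 17 9.
Line 11: +30 to 30 (cap) → 10 left.
Line 15 has room for 40 but only 10 remain, so it gets 10.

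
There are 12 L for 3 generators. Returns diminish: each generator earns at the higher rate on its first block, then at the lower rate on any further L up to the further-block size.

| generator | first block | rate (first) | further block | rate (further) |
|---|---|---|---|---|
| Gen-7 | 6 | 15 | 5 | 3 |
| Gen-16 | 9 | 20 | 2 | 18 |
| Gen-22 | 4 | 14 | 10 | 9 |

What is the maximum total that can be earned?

231

Treat each block as its own option and order by rate: Gen-16/first 20 > Gen-16/second 18 > Gen-7/first 15 > Gen-22/first 14 > Gen-22/second 9 > Gen-7/second 3.
Gen-16 first at 20: fill all 9 → 3 left.
Fill Gen-16 second block (2 at 18) → 1 left.
Gen-7 first at 15: only 1 left, fill 1.
Total = 20×9 + 18×2 + 15×1 = 231.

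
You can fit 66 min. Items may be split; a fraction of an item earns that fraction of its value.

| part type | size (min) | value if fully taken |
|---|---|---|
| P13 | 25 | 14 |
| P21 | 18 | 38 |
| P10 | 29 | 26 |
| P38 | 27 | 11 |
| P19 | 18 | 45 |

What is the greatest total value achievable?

109.56

Sort by value density: P19 45/18≈2.5, P21 38/18≈2.11, P10 26/29≈0.897, P13 14/25≈0.56, P38 11/27≈0.407.
Take all of P19 (18 min, value 45) — 48 min left.
Take all of P21 (18 min, value 38) — 30 min left.
Take all of P10 (29 min, value 26) — 1 min left.
Fill the last 1 min with part of P13: 1/25 of it earns 0.56.
Total value = 109.56.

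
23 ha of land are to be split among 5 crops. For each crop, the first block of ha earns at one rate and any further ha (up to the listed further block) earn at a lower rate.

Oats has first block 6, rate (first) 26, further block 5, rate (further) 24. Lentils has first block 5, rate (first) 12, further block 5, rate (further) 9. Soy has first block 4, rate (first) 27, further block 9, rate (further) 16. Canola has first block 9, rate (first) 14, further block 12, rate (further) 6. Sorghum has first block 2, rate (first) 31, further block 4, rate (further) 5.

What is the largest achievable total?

542

Treat each block as its own option and order by rate: Sorghum/tier1 31 > Soy/tier1 27 > Oats/tier1 26 > Oats/tier2 24 > Soy/tier2 16 > Canola/tier1 14 > Lentils/tier1 12 > Lentils/tier2 9 > Canola/tier2 6 > Sorghum/tier2 5.
Sorghum tier1 at 31: fill all 2 — 21 left.
Soy tier1 at 27: fill all 4 — 17 left.
Oats tier1 at 26: fill all 6 — 11 left.
Oats/tier2 (24): +5 — 6 left.
Soy tier2 at 16: only 6 left, fill 6.
Total = 31×2 + 27×4 + 26×6 + 24×5 + 16×6 = 542.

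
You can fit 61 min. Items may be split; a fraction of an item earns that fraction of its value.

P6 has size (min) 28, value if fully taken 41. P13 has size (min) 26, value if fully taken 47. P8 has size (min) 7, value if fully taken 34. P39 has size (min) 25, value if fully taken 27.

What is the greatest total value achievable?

Sort by value density: P8 34/7≈4.86, P13 47/26≈1.81, P6 41/28≈1.46, P39 27/25≈1.08.
Take all of P8 (7 min, value 34) — 54 min left.
Take all of P13 (26 min, value 47) — 28 min left.
P6: take in full, 28 min for value 41 — 0 left.
Total value = 122.

122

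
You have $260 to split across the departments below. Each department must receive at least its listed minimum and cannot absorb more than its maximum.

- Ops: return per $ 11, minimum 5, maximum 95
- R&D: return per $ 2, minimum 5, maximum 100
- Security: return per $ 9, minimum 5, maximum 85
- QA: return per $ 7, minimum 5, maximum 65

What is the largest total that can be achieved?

Meeting every minimum uses 5+5+5+5 = 20 $, leaving 240.
Rank by return per $: Ops 11 > Security 9 > QA 7 > R&D 2.
Ops takes 90 more to reach its cap of 95 → 150 left.
Security takes 80 more to reach its cap of 85 → 70 left.
QA takes 60 more to reach its cap of 65 → 10 left.
Only 10 left; R&D takes them to reach 15.
Total = 11×95 + 2×15 + 9×85 + 7×65 = 2295.

2295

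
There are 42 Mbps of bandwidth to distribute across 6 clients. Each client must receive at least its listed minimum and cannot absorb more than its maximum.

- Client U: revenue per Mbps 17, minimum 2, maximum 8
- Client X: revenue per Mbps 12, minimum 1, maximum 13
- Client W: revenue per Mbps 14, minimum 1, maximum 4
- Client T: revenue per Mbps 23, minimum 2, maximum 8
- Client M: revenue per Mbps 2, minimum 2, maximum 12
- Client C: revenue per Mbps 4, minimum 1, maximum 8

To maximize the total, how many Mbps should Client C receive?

7

Meeting every minimum uses 2+1+1+2+2+1 = 9 Mbps, leaving 33.
Order the clients by revenue per Mbps: Client T 23 > Client U 17 > Client W 14 > Client X 12 > Client C 4 > Client M 2.
Client T: +6 to 8 (cap) — 27 left.
Client U: +6 to 8 (cap) — 21 left.
Give Client W 3 more to hit its cap of 4 — 18 left.
Give Client X 12 more to hit its cap of 13 — 6 left.
Client C has room for 7 more but only 6 remain, so it gets 7.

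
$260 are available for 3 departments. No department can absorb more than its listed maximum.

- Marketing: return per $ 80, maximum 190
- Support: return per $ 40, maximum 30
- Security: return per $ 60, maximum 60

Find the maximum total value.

19200

Order the departments by return per $: Marketing 80 > Security 60 > Support 40.
Marketing: +190 to 190 (cap) — 70 left.
Give Security 60 to hit its cap of 60 — 10 left.
Only 10 left; Support takes them to reach 10.
Total = 80×190 + 40×10 + 60×60 = 19200.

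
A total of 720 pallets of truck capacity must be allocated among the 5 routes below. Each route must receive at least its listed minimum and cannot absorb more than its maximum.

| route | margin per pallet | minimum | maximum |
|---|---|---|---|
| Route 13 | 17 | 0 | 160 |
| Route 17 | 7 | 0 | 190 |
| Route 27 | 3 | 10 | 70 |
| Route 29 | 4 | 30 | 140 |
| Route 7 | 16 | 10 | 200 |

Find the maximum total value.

7900

Meeting every minimum uses 0+0+10+30+10 = 50 pallets, leaving 670.
Rank by margin per pallet: Route 13 17 > Route 7 16 > Route 17 7 > Route 29 4 > Route 27 3.
Route 13: +160 to 160 (cap) ; 510 left.
Route 7 takes 190 more to reach its cap of 200 ; 320 left.
Give Route 17 190 more to hit its cap of 190 ; 130 left.
Give Route 29 110 more to hit its cap of 140 ; 20 left.
Route 27: +20 (room for 60) → 30. Pool exhausted.
Total = 17×160 + 7×190 + 3×30 + 4×140 + 16×200 = 7900.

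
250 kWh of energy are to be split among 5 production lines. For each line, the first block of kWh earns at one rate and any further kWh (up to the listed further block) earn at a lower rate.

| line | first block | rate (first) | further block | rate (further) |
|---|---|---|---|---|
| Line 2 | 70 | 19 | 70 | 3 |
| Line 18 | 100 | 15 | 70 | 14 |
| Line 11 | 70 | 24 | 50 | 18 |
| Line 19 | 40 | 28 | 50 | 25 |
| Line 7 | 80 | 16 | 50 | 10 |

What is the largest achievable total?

Treat each block as its own option and order by rate: Line 19/T1 28 > Line 19/T2 25 > Line 11/T1 24 > Line 2/T1 19 > Line 11/T2 18 > Line 7/T1 16 > Line 18/T1 15 > Line 18/T2 14 > Line 7/T2 10 > Line 2/T2 3.
Line 19/T1 (28): +40 — 210 left.
Fill Line 19 T2 block (50 at 25) — 160 left.
Line 11/T1 (24): +70 — 90 left.
Line 2/T1 (19): +70 — 20 left.
20 remain; put them into Line 11 T2 at 18.
Total = 28×40 + 25×50 + 24×70 + 19×70 + 18×20 = 5740.

5740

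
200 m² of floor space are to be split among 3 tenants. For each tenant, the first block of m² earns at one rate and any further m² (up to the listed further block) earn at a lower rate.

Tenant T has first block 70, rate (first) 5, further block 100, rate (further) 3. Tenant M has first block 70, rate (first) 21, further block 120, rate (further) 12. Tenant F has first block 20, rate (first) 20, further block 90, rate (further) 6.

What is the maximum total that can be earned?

3190

Order all 6 blocks by rate: Tenant M/tier1 21 > Tenant F/tier1 20 > Tenant M/tier2 12 > Tenant F/tier2 6 > Tenant T/tier1 5 > Tenant T/tier2 3.
Fill Tenant M tier1 block (70 at 21) — 130 left.
Tenant F/tier1 (20): +20 — 110 left.
Tenant M tier2 at 12: only 110 left, fill 110.
Total = 21×70 + 20×20 + 12×110 = 3190.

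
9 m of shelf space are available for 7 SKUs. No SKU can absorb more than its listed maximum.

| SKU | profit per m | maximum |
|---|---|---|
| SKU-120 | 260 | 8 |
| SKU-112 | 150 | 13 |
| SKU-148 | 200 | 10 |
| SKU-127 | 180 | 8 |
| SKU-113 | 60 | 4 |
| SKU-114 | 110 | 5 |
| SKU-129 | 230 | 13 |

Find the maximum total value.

2310

Rank by profit per m: SKU-120 260 > SKU-129 230 > SKU-148 200 > SKU-127 180 > SKU-112 150 > SKU-114 110 > SKU-113 60.
SKU-120: +8 to 8 (cap) ; 1 left.
Only 1 left; SKU-129 takes them to reach 1.
Total = 260×8 + 230×1 = 2310.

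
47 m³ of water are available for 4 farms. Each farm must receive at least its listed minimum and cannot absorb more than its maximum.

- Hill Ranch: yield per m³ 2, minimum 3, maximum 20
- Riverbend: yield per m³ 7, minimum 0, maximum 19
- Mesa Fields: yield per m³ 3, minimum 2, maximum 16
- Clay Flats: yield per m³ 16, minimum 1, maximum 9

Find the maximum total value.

Meeting every minimum uses 3+0+2+1 = 6 m³, leaving 41.
Rank by yield per m³: Clay Flats 16 > Riverbend 7 > Mesa Fields 3 > Hill Ranch 2.
Clay Flats takes 8 more to reach its cap of 9 → 33 left.
Give Riverbend 19 more to hit its cap of 19 → 14 left.
Give Mesa Fields 14 more to hit its cap of 16 → 0 left.
Total = 2×3 + 7×19 + 3×16 + 16×9 = 331.

331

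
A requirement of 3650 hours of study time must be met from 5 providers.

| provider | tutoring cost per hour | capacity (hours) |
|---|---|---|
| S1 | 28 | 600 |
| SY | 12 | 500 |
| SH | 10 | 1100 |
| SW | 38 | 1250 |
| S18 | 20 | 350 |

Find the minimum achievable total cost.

82600

Cheapest first:
SH (10): use full 1100 ; 2550 hours to go.
Take 500 from SY at 12 ; need 2050 more.
S18 at 20: take all 350 hours ; 1700 still needed.
Take 600 from S1 at 28 ; need 1100 more.
SW at 38: take 1100 of its 1250 ; requirement met.
Cost = 1100×10 + 500×12 + 350×20 + 600×28 + 1100×38 = 82600.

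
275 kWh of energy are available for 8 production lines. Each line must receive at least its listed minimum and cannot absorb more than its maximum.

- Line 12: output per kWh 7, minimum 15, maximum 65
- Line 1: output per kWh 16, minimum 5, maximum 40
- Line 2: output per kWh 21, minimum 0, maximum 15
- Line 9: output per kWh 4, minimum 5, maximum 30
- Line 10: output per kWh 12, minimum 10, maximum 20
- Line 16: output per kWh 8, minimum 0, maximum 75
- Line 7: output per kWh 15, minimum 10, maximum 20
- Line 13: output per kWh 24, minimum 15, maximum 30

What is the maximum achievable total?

3310

Meeting every minimum uses 15+5+0+5+10+0+10+15 = 60 kWh, leaving 215.
Rank by output per kWh: Line 13 24 > Line 2 21 > Line 1 16 > Line 7 15 > Line 10 12 > Line 16 8 > Line 12 7 > Line 9 4.
Give Line 13 15 more to hit its cap of 30 — 200 left.
Line 2: +15 to 15 (cap) — 185 left.
Line 1 takes 35 more to reach its cap of 40 — 150 left.
Give Line 7 10 more to hit its cap of 20 — 140 left.
Give Line 10 10 more to hit its cap of 20 — 130 left.
Line 16: +75 to 75 (cap) — 55 left.
Line 12 takes 50 more to reach its cap of 65 — 5 left.
Line 9 has room for 25 more but only 5 remain, so it gets 10.
Total = 7×65 + 16×40 + 21×15 + 4×10 + 12×20 + 8×75 + 15×20 + 24×30 = 3310.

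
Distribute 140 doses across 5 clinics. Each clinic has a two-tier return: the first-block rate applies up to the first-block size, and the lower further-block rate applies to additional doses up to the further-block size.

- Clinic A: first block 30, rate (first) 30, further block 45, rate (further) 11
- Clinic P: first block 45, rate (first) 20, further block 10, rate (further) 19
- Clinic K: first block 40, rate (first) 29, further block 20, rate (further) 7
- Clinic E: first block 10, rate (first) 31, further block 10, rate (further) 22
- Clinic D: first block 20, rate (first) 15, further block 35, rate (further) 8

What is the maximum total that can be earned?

3585

Rank every tier by rate: Clinic E/T1 31 > Clinic A/T1 30 > Clinic K/T1 29 > Clinic E/T2 22 > Clinic P/T1 20 > Clinic P/T2 19 > Clinic D/T1 15 > Clinic A/T2 11 > Clinic D/T2 8 > Clinic K/T2 7.
Clinic E/T1 (31): +10 ; 130 left.
Clinic A T1 at 30: fill all 30 ; 100 left.
Clinic K/T1 (29): +40 ; 60 left.
Clinic E/T2 (22): +10 ; 50 left.
Clinic P/T1 (20): +45 ; 5 left.
Clinic P T2 at 19: only 5 left, fill 5.
Total = 31×10 + 30×30 + 29×40 + 22×10 + 20×45 + 19×5 = 3585.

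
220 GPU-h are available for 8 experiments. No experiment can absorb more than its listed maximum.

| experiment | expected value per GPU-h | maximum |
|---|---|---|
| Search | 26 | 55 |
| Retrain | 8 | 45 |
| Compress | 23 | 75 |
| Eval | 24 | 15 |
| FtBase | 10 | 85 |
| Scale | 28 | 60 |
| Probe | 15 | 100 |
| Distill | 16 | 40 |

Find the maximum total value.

Order the experiments by expected value per GPU-h: Scale 28 > Search 26 > Eval 24 > Compress 23 > Distill 16 > Probe 15 > FtBase 10 > Retrain 8.
Scale takes 60 to reach its cap of 60 → 160 left.
Give Search 55 to hit its cap of 55 → 105 left.
Eval takes 15 to reach its cap of 15 → 90 left.
Give Compress 75 to hit its cap of 75 → 15 left.
Only 15 left; Distill takes them to reach 15.
Total = 26×55 + 23×75 + 24×15 + 28×60 + 16×15 = 5435.

5435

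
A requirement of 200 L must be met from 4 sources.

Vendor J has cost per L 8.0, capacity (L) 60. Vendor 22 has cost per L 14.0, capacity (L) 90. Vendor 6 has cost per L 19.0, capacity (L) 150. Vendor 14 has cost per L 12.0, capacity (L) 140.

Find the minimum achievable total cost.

Use sources in increasing cost order.
Take 60 from Vendor J at 8.0 → need 140 more.
Vendor 14 (12.0): use full 140 → 0 L to go.
Vendor 22, Vendor 6: unused.
Cost = 60×8.0 + 140×12.0 = 2160.

2160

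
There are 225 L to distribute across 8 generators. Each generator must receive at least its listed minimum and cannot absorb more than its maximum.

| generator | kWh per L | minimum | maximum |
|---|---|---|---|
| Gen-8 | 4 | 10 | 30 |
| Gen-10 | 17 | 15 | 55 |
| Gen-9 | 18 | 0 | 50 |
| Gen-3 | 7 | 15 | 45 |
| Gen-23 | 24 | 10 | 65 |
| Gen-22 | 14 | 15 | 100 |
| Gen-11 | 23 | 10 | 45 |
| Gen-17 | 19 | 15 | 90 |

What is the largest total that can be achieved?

4345

Meeting every minimum uses 10+15+0+15+10+15+10+15 = 90 L, leaving 135.
Highest kWh per L first: Gen-23 24 > Gen-11 23 > Gen-17 19 > Gen-9 18 > Gen-10 17 > Gen-22 14 > Gen-3 7 > Gen-8 4.
Gen-23 takes 55 more to reach its cap of 65 → 80 left.
Give Gen-11 35 more to hit its cap of 45 → 45 left.
Gen-17 has room for 75 more but only 45 remain, so it gets 60.
Total = 4×10 + 17×15 + 7×15 + 24×65 + 14×15 + 23×45 + 19×60 = 4345.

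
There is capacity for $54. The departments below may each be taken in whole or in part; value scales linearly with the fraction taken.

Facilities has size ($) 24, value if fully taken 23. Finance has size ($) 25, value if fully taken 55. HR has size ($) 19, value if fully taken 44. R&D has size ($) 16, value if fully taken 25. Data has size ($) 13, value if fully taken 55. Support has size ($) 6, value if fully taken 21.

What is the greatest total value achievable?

155.2

Best value per unit of size first: Data 55/13≈4.23, Support 21/6≈3.5, HR 44/19≈2.32, Finance 55/25≈2.2, R&D 25/16≈1.56, Facilities 23/24≈0.958.
Data: take in full, 13 $ for value 55 ; 41 left.
Support: take in full, 6 $ for value 21 ; 35 left.
All 19 $ of HR fit (value 44) ; 16 remain.
Fill the last 16 $ with part of Finance: 16/25 of it earns 35.2.
Total value = 155.2.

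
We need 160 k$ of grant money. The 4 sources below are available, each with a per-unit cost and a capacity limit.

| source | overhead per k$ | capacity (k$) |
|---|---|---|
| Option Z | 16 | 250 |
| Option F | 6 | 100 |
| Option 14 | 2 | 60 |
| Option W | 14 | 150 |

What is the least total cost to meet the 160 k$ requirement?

Use sources in increasing cost order.
Take 60 from Option 14 at 2 → need 100 more.
Take 100 from Option F at 6 → need 0 more.
Option W, Option Z: unused.
Cost = 60×2 + 100×6 = 720.

720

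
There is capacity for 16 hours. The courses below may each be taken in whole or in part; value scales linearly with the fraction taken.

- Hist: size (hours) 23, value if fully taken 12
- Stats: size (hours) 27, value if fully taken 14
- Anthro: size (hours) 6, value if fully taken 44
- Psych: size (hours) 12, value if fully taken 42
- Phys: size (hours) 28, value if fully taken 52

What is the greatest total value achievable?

Sort by value density: Anthro 44/6≈7.33, Psych 42/12≈3.5, Phys 52/28≈1.86, Hist 12/23≈0.522, Stats 14/27≈0.519.
Anthro: take in full, 6 hours for value 44 — 10 left.
10 hours left: a 10/12 share of Psych gives 42×10/12 = 35.
Total value = 79.

79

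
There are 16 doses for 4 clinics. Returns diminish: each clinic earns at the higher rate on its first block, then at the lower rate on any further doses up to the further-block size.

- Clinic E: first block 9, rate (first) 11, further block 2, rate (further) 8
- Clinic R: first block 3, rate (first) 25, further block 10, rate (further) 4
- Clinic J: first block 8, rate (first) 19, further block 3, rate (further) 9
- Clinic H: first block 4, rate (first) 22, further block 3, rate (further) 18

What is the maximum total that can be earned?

Treat each block as its own option and order by rate: Clinic R/T1 25 > Clinic H/T1 22 > Clinic J/T1 19 > Clinic H/T2 18 > Clinic E/T1 11 > Clinic J/T2 9 > Clinic E/T2 8 > Clinic R/T2 4.
Fill Clinic R T1 block (3 at 25) → 13 left.
Fill Clinic H T1 block (4 at 22) → 9 left.
Fill Clinic J T1 block (8 at 19) → 1 left.
Clinic H T2 at 18: only 1 left, fill 1.
Total = 25×3 + 22×4 + 19×8 + 18×1 = 333.

333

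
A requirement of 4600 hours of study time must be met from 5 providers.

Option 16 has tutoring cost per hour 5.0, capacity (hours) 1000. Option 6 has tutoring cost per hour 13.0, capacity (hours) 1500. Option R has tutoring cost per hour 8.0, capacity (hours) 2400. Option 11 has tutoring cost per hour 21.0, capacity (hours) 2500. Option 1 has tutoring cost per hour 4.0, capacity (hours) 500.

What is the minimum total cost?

Use providers in increasing cost order.
Take 500 from Option 1 at 4.0 — need 4100 more.
Option 16 (5.0): use full 1000 — 3100 hours to go.
Take 2400 from Option R at 8.0 — need 700 more.
Option 6 (13.0): take the remaining 700 — done.
Option 11: unused.
Cost = 500×4.0 + 1000×5.0 + 2400×8.0 + 700×13.0 = 35300.

35300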